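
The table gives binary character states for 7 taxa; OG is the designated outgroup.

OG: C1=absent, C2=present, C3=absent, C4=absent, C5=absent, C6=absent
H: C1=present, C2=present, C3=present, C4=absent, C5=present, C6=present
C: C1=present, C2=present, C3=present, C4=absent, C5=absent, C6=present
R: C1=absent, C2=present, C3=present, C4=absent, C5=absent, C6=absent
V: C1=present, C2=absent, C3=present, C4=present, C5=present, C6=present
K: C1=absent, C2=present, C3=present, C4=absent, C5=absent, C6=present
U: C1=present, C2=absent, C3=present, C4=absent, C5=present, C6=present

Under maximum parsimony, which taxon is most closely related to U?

V

Character polarity is set by the outgroup: the derived state is whichever differs from the outgroup's state, so for C2 the derived state is 'absent', and for the remaining characters it is 'present'.
Only C, H, U, and V show the derived state 'present' for C1, supporting them as a clade.
C2: derived state 'absent' in U and V only — synapomorphy for {U, V}.
C3 (derived state 'present') is shared by all ingroup taxa — unites the whole ingroup.
C4: derived state 'present' in V only — an autapomorphy, so it tells us nothing about relationships among taxa.
C5 (derived state 'present') is shared by H, U, and V — a synapomorphy uniting that clade.
C6 (derived state 'present') is shared by C, H, K, U, and V — a synapomorphy uniting that clade.
Most parsimonious ingroup topology: ((((H,(V,U)),C),K),R).
U and V form a cherry on this tree, so they are sister taxa.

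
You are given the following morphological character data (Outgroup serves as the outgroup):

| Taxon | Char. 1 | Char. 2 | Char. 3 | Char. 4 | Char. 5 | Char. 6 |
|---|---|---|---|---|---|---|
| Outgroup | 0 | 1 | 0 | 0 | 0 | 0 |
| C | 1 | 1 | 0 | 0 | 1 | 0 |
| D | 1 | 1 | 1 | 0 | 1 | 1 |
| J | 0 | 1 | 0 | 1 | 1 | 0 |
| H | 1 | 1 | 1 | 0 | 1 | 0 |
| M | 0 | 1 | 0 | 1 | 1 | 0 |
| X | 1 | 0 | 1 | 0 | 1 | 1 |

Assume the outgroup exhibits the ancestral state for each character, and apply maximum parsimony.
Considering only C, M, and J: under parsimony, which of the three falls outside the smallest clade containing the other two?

Character polarity is set by the outgroup: the derived state is whichever differs from the outgroup's state, so for Char. 2 the derived state is '0', and for the remaining characters it is '1'.
Char. 1: derived state '1' in C, D, H, and X only — synapomorphy for {C, D, H, X}.
Char. 2: derived state '0' in X only — an autapomorphy, so it tells us nothing about relationships among taxa.
Only D, H, and X show the derived state '1' for Char. 3, supporting them as a clade.
Only J and M show the derived state '1' for Char. 4, supporting them as a clade.
Char. 5 (derived state '1') is shared by all ingroup taxa — unites the whole ingroup.
Char. 6: derived state '1' in D and X only — synapomorphy for {D, X}.
Most parsimonious ingroup topology: ((C,((D,X),H)),(J,M)).
M and J share a more recent common ancestor with each other than either does with C, so C is the least closely related of the three.

C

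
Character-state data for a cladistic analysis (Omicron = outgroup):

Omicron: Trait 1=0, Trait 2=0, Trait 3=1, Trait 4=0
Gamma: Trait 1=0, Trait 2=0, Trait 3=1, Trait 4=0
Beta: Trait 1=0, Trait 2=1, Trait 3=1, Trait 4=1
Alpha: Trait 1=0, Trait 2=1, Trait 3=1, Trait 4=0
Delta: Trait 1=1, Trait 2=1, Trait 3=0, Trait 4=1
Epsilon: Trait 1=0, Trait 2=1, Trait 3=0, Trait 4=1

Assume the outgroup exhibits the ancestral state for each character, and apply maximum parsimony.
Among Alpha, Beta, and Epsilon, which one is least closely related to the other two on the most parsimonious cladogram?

Character polarity is set by the outgroup: the derived state is whichever differs from the outgroup's state, so for Trait 3 the derived state is '0', and for the remaining characters it is '1'.
Trait 1 (derived state '1') is unique to Delta (autapomorphy; uninformative for grouping).
Trait 2: derived state '1' in Alpha, Beta, Delta, and Epsilon only — synapomorphy for {Alpha, Beta, Delta, Epsilon}.
Only Delta and Epsilon show the derived state '0' for Trait 3, supporting them as a clade.
Only Beta, Delta, and Epsilon show the derived state '1' for Trait 4, supporting them as a clade.
Most parsimonious ingroup topology: (Gamma,((Beta,(Delta,Epsilon)),Alpha)).
Epsilon and Beta share a more recent common ancestor with each other than either does with Alpha, so Alpha is the least closely related of the three.

Alpha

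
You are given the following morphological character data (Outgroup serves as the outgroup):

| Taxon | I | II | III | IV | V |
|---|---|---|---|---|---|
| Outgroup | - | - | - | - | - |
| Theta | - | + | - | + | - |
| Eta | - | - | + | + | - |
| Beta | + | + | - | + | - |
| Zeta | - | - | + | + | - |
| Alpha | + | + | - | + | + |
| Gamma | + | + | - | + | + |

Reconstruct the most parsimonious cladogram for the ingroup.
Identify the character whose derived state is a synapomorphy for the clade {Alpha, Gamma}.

The outgroup has state '-' for every character, so '+' is the derived state throughout.
I: derived state '+' in Alpha, Beta, and Gamma only — synapomorphy for {Alpha, Beta, Gamma}.
II (derived state '+') is shared by Alpha, Beta, Gamma, and Theta — a synapomorphy uniting that clade.
III: derived state '+' in Eta and Zeta only — synapomorphy for {Eta, Zeta}.
IV (derived state '+') is shared by all ingroup taxa — unites the whole ingroup.
V (derived state '+') is shared by Alpha and Gamma — a synapomorphy uniting that clade.
Most parsimonious ingroup topology: ((Theta,(Beta,(Alpha,Gamma))),(Eta,Zeta)).
The clade {Alpha, Gamma} is supported by V: its derived state '+' occurs in exactly those taxa and in no other taxon (including the outgroup).

V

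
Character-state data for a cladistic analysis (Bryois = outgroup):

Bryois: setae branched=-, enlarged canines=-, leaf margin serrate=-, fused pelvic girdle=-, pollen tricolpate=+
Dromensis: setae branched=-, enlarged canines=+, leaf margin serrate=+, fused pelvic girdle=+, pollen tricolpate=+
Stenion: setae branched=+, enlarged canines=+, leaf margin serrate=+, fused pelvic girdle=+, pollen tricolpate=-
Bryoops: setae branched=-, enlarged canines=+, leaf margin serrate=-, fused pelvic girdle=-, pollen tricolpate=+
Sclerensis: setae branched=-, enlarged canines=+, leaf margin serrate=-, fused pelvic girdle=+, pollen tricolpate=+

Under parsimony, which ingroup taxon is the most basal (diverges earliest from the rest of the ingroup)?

Character polarity is set by the outgroup: the derived state is whichever differs from the outgroup's state, so for pollen tricolpate the derived state is '-', and for the remaining characters it is '+'.
setae branched: derived state '+' in Stenion only — an autapomorphy, so it tells us nothing about relationships among taxa.
All ingroup taxa share the derived state '+' for enlarged canines; it defines the ingroup but does not resolve relationships within it.
leaf margin serrate (derived state '+') is shared by Dromensis and Stenion — a synapomorphy uniting that clade.
fused pelvic girdle (derived state '+') is shared by Dromensis, Sclerensis, and Stenion — a synapomorphy uniting that clade.
pollen tricolpate (derived state '-') is unique to Stenion (autapomorphy; uninformative for grouping).
Most parsimonious ingroup topology: (((Dromensis,Stenion),Sclerensis),Bryoops).
Bryoops is sister to the clade containing all other ingroup taxa, so it is the earliest-diverging (most basal) ingroup lineage.

Bryoops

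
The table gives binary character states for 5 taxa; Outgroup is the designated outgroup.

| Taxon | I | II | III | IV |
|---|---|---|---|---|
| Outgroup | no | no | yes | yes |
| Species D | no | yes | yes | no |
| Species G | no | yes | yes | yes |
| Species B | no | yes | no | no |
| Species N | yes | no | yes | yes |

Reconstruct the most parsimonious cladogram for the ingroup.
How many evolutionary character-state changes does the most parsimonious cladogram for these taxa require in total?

Character polarity is set by the outgroup: the derived state is whichever differs from the outgroup's state, so for III, IV the derived state is 'no', and for the remaining characters it is 'yes'.
I: derived state 'yes' in Species N only — an autapomorphy, so it tells us nothing about relationships among taxa.
Only Species B, Species D, and Species G show the derived state 'yes' for II, supporting them as a clade.
III: derived state 'no' in Species B only — an autapomorphy, so it tells us nothing about relationships among taxa.
IV (derived state 'no') is shared by Species B and Species D — a synapomorphy uniting that clade.
Most parsimonious ingroup topology: (((Species D,Species B),Species G),Species N).
Changes per character on this tree: I: 1; II: 1; III: 1; IV: 1.
Total = 4.

4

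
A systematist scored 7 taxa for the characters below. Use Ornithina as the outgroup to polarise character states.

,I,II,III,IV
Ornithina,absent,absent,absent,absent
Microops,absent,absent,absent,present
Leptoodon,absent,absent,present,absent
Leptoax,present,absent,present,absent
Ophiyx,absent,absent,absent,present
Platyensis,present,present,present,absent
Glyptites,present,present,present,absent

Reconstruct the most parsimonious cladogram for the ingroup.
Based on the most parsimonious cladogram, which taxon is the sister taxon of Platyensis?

The outgroup has state 'absent' for every character, so 'present' is the derived state throughout.
Only Glyptites, Leptoax, and Platyensis show the derived state 'present' for I, supporting them as a clade.
II: derived state 'present' in Glyptites and Platyensis only — synapomorphy for {Glyptites, Platyensis}.
III: derived state 'present' in Glyptites, Leptoax, Leptoodon, and Platyensis only — synapomorphy for {Glyptites, Leptoax, Leptoodon, Platyensis}.
IV: derived state 'present' in Microops and Ophiyx only — synapomorphy for {Microops, Ophiyx}.
Most parsimonious ingroup topology: ((Microops,Ophiyx),(Leptoodon,(Leptoax,(Platyensis,Glyptites)))).
Platyensis and Glyptites form a cherry on this tree, so they are sister taxa.

Glyptites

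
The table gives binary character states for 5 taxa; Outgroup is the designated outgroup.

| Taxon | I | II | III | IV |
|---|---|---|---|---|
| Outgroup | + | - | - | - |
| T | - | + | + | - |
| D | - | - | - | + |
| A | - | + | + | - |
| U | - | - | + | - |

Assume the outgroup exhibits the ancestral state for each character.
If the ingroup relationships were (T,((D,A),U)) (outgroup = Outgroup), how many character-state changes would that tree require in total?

6

Map each character onto (T,((D,A),U)) (rooted by Outgroup) and count the minimum state changes it requires (Fitch parsimony):
I: 1; II: 2; III: 2; IV: 1.
Total tree length = 6.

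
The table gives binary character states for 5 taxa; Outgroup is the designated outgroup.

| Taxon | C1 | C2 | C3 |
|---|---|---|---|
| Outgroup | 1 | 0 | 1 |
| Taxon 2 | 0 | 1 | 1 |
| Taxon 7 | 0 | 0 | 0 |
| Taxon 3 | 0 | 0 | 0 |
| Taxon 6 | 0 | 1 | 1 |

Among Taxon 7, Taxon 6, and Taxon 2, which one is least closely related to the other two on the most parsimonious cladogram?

Character polarity is set by the outgroup: the derived state is whichever differs from the outgroup's state, so for C1, C3 the derived state is '0', and for the remaining characters it is '1'.
All ingroup taxa share the derived state '0' for C1; it defines the ingroup but does not resolve relationships within it.
C2: derived state '1' in Taxon 2 and Taxon 6 only — synapomorphy for {Taxon 2, Taxon 6}.
C3 (derived state '0') is shared by Taxon 3 and Taxon 7 — a synapomorphy uniting that clade.
Most parsimonious ingroup topology: ((Taxon 2,Taxon 6),(Taxon 7,Taxon 3)).
Taxon 2 and Taxon 6 share a more recent common ancestor with each other than either does with Taxon 7, so Taxon 7 is the least closely related of the three.

Taxon 7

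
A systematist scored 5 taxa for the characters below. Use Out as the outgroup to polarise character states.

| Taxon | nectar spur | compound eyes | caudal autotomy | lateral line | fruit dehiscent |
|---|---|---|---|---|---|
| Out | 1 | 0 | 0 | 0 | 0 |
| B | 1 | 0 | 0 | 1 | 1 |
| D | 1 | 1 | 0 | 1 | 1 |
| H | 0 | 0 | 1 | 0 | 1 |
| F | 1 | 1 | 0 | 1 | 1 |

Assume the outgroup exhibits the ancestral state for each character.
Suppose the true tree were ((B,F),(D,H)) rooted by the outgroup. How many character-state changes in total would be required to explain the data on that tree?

Map each character onto ((B,F),(D,H)) (rooted by Out) and count the minimum state changes it requires (Fitch parsimony):
nectar spur: 1; compound eyes: 2; caudal autotomy: 1; lateral line: 2; fruit dehiscent: 1.
Total tree length = 7.

7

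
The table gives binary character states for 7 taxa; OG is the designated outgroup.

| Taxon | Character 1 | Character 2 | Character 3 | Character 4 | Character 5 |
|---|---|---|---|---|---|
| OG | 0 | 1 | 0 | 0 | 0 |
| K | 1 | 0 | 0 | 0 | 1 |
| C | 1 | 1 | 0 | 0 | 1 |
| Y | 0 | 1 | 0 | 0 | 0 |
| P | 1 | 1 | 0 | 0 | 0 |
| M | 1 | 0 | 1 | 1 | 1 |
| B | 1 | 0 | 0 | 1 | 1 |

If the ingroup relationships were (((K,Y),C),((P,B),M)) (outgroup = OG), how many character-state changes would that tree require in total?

11

Map each character onto (((K,Y),C),((P,B),M)) (rooted by OG) and count the minimum state changes it requires (Fitch parsimony):
Character 1: 2; Character 2: 3; Character 3: 1; Character 4: 2; Character 5: 3.
Total tree length = 11.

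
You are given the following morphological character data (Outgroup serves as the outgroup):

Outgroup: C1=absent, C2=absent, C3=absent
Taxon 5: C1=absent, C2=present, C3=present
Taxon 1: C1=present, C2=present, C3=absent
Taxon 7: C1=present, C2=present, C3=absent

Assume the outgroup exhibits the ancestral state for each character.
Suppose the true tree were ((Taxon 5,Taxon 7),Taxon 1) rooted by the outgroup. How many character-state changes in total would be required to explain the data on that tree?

Map each character onto ((Taxon 5,Taxon 7),Taxon 1) (rooted by Outgroup) and count the minimum state changes it requires (Fitch parsimony):
C1: 2; C2: 1; C3: 1.
Total tree length = 4.

4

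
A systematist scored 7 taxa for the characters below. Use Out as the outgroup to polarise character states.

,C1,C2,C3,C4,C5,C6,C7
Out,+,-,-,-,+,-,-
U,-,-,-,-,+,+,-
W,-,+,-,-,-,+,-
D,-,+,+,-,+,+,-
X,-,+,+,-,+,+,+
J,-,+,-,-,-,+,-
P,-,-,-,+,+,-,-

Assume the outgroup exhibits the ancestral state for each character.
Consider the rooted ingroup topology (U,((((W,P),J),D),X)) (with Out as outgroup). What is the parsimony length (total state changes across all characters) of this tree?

Map each character onto (U,((((W,P),J),D),X)) (rooted by Out) and count the minimum state changes it requires (Fitch parsimony):
C1: 1; C2: 2; C3: 2; C4: 1; C5: 2; C6: 2; C7: 1.
Total tree length = 11.

11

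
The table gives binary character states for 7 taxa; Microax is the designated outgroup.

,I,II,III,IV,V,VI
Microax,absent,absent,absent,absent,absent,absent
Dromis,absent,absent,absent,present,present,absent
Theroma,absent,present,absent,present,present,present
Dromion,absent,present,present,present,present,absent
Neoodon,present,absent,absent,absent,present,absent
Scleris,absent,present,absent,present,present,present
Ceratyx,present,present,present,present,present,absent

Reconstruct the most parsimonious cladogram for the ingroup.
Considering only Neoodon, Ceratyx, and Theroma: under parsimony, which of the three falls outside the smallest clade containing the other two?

Neoodon

The outgroup has state 'absent' for every character, so 'present' is the derived state throughout.
I (state 'present') occurs in Ceratyx and Neoodon but conflicts with the nesting implied by the other characters — most parsimoniously interpreted as homoplasy.
Only Ceratyx, Dromion, Scleris, and Theroma show the derived state 'present' for II, supporting them as a clade.
III: derived state 'present' in Ceratyx and Dromion only — synapomorphy for {Ceratyx, Dromion}.
IV (derived state 'present') is shared by Ceratyx, Dromion, Dromis, Scleris, and Theroma — a synapomorphy uniting that clade.
All ingroup taxa share the derived state 'present' for V; it defines the ingroup but does not resolve relationships within it.
VI: derived state 'present' in Scleris and Theroma only — synapomorphy for {Scleris, Theroma}.
Most parsimonious ingroup topology: ((Dromis,((Theroma,Scleris),(Dromion,Ceratyx))),Neoodon).
Ceratyx and Theroma share a more recent common ancestor with each other than either does with Neoodon, so Neoodon is the least closely related of the three.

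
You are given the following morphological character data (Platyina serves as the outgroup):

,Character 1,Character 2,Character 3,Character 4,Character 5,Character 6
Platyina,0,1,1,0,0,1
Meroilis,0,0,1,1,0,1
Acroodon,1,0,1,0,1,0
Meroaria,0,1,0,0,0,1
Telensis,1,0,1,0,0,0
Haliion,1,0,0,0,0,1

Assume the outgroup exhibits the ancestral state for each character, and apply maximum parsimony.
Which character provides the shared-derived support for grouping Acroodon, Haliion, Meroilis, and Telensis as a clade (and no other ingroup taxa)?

Character 2

Character polarity is set by the outgroup: the derived state is whichever differs from the outgroup's state, so for Character 2, Character 3, Character 6 the derived state is '0', and for the remaining characters it is '1'.
Character 1 (derived state '1') is shared by Acroodon, Haliion, and Telensis — a synapomorphy uniting that clade.
Character 2 (derived state '0') is shared by Acroodon, Haliion, Meroilis, and Telensis — a synapomorphy uniting that clade.
Character 3 groups Haliion and Meroaria, which is incompatible with the clades supported by the remaining characters; treating it as convergent (homoplasy) costs fewer steps than any alternative tree.
Character 4 (derived state '1') is unique to Meroilis (autapomorphy; uninformative for grouping).
Character 5: derived state '1' in Acroodon only — an autapomorphy, so it tells us nothing about relationships among taxa.
Character 6: derived state '0' in Acroodon and Telensis only — synapomorphy for {Acroodon, Telensis}.
Most parsimonious ingroup topology: ((Meroilis,((Acroodon,Telensis),Haliion)),Meroaria).
The clade {Acroodon, Haliion, Meroilis, Telensis} is supported by Character 2: its derived state '0' occurs in exactly those taxa and in no other taxon (including the outgroup).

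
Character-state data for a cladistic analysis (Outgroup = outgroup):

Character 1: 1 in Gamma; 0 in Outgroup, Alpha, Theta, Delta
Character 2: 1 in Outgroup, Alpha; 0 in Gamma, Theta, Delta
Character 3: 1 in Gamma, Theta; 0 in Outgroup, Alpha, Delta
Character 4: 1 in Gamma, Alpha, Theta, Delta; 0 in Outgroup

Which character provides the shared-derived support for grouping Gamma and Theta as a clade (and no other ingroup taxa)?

Character 3

Character polarity is set by the outgroup: the derived state is whichever differs from the outgroup's state, so for Character 2 the derived state is '0', and for the remaining characters it is '1'.
Character 1: derived state '1' in Gamma only — an autapomorphy, so it tells us nothing about relationships among taxa.
Character 2 (derived state '0') is shared by Delta, Gamma, and Theta — a synapomorphy uniting that clade.
Character 3 (derived state '1') is shared by Gamma and Theta — a synapomorphy uniting that clade.
Character 4 (derived state '1') is shared by all ingroup taxa — unites the whole ingroup.
Most parsimonious ingroup topology: (((Gamma,Theta),Delta),Alpha).
The clade {Gamma, Theta} is supported by Character 3: its derived state '1' occurs in exactly those taxa and in no other taxon (including the outgroup).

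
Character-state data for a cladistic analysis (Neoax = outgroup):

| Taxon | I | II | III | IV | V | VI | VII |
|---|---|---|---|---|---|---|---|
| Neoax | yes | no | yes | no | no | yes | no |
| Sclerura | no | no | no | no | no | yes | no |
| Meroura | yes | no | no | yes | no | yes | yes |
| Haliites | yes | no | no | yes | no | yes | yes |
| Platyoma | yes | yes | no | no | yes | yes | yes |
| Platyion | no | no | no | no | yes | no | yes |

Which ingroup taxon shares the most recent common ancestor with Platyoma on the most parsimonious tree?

Character polarity is set by the outgroup: the derived state is whichever differs from the outgroup's state, so for I, III, VI the derived state is 'no', and for the remaining characters it is 'yes'.
I (state 'no') occurs in Platyion and Sclerura but conflicts with the nesting implied by the other characters — most parsimoniously interpreted as homoplasy.
II: derived state 'yes' in Platyoma only — an autapomorphy, so it tells us nothing about relationships among taxa.
All ingroup taxa share the derived state 'no' for III; it defines the ingroup but does not resolve relationships within it.
IV: derived state 'yes' in Haliites and Meroura only — synapomorphy for {Haliites, Meroura}.
Only Platyion and Platyoma show the derived state 'yes' for V, supporting them as a clade.
VI (derived state 'no') is unique to Platyion (autapomorphy; uninformative for grouping).
VII (derived state 'yes') is shared by Haliites, Meroura, Platyion, and Platyoma — a synapomorphy uniting that clade.
Most parsimonious ingroup topology: (Sclerura,((Meroura,Haliites),(Platyoma,Platyion))).
Platyoma and Platyion form a cherry on this tree, so they are sister taxa.

Platyion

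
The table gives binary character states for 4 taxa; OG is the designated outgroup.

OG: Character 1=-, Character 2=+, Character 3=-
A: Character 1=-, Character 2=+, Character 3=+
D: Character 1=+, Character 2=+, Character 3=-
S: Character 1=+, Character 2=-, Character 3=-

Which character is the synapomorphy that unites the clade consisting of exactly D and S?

Character polarity is set by the outgroup: the derived state is whichever differs from the outgroup's state, so for Character 2 the derived state is '-', and for the remaining characters it is '+'.
Character 1: derived state '+' in D and S only — synapomorphy for {D, S}.
Character 2: derived state '-' in S only — an autapomorphy, so it tells us nothing about relationships among taxa.
Character 3 (derived state '+') is unique to A (autapomorphy; uninformative for grouping).
Most parsimonious ingroup topology: (A,(S,D)).
The clade {D, S} is supported by Character 1: its derived state '+' occurs in exactly those taxa and in no other taxon (including the outgroup).

Character 1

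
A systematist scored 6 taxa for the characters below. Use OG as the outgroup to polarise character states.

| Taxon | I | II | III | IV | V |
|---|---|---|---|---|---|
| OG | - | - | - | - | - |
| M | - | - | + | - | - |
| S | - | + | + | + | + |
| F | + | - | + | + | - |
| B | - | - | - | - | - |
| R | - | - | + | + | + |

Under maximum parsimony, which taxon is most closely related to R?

S

The outgroup has state '-' for every character, so '+' is the derived state throughout.
I (derived state '+') is unique to F (autapomorphy; uninformative for grouping).
II: derived state '+' in S only — an autapomorphy, so it tells us nothing about relationships among taxa.
III: derived state '+' in F, M, R, and S only — synapomorphy for {F, M, R, S}.
IV: derived state '+' in F, R, and S only — synapomorphy for {F, R, S}.
Only R and S show the derived state '+' for V, supporting them as a clade.
Most parsimonious ingroup topology: ((M,((S,R),F)),B).
R and S form a cherry on this tree, so they are sister taxa.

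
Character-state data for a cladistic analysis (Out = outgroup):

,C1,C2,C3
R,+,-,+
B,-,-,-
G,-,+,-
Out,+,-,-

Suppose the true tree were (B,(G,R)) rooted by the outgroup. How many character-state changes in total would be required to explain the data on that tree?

Map each character onto (B,(G,R)) (rooted by Out) and count the minimum state changes it requires (Fitch parsimony):
C1: 2; C2: 1; C3: 1.
Total tree length = 4.

4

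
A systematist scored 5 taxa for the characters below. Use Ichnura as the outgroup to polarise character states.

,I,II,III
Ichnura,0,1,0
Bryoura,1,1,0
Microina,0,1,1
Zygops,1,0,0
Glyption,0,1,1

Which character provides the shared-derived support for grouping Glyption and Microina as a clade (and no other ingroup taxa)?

III

Character polarity is set by the outgroup: the derived state is whichever differs from the outgroup's state, so for II the derived state is '0', and for the remaining characters it is '1'.
I: derived state '1' in Bryoura and Zygops only — synapomorphy for {Bryoura, Zygops}.
II (derived state '0') is unique to Zygops (autapomorphy; uninformative for grouping).
III (derived state '1') is shared by Glyption and Microina — a synapomorphy uniting that clade.
Most parsimonious ingroup topology: ((Bryoura,Zygops),(Microina,Glyption)).
The clade {Glyption, Microina} is supported by III: its derived state '1' occurs in exactly those taxa and in no other taxon (including the outgroup).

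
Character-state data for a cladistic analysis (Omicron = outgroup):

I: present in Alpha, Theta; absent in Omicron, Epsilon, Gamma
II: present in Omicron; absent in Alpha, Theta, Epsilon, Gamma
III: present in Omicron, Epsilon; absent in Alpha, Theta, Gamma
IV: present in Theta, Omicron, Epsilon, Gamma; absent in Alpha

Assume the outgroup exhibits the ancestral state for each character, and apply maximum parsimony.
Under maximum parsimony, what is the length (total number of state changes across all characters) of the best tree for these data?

Character polarity is set by the outgroup: the derived state is whichever differs from the outgroup's state, so for II, III, IV the derived state is 'absent', and for the remaining characters it is 'present'.
I: derived state 'present' in Alpha and Theta only — synapomorphy for {Alpha, Theta}.
II (derived state 'absent') is shared by all ingroup taxa — unites the whole ingroup.
III (derived state 'absent') is shared by Alpha, Gamma, and Theta — a synapomorphy uniting that clade.
IV: derived state 'absent' in Alpha only — an autapomorphy, so it tells us nothing about relationships among taxa.
Most parsimonious ingroup topology: (((Theta,Alpha),Gamma),Epsilon).
Changes per character on this tree: I: 1; II: 1; III: 1; IV: 1.
Total = 4.

4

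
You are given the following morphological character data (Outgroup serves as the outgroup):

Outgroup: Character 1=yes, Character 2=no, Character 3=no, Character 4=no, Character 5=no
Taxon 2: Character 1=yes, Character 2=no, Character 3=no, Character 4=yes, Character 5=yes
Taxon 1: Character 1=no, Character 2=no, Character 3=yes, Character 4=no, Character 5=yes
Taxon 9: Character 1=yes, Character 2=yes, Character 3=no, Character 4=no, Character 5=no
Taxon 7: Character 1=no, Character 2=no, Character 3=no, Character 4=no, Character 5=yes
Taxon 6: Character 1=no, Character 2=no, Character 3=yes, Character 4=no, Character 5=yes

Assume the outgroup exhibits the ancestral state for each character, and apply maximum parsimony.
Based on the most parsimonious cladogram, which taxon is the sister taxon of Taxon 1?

Taxon 6

Character polarity is set by the outgroup: the derived state is whichever differs from the outgroup's state, so for Character 1 the derived state is 'no', and for the remaining characters it is 'yes'.
Character 1 (derived state 'no') is shared by Taxon 1, Taxon 6, and Taxon 7 — a synapomorphy uniting that clade.
Character 2: derived state 'yes' in Taxon 9 only — an autapomorphy, so it tells us nothing about relationships among taxa.
Only Taxon 1 and Taxon 6 show the derived state 'yes' for Character 3, supporting them as a clade.
Character 4 (derived state 'yes') is unique to Taxon 2 (autapomorphy; uninformative for grouping).
Only Taxon 1, Taxon 2, Taxon 6, and Taxon 7 show the derived state 'yes' for Character 5, supporting them as a clade.
Most parsimonious ingroup topology: ((Taxon 2,((Taxon 1,Taxon 6),Taxon 7)),Taxon 9).
Taxon 1 and Taxon 6 form a cherry on this tree, so they are sister taxa.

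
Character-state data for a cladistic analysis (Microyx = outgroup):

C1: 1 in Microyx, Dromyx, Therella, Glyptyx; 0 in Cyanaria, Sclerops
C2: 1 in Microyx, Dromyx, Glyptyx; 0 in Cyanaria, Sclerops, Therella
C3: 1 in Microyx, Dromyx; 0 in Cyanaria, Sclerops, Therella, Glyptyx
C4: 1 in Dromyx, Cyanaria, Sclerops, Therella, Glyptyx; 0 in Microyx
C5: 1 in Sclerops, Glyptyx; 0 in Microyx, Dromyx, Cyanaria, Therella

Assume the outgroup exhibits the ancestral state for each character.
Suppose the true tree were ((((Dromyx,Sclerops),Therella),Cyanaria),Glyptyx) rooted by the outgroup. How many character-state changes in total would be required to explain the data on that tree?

Map each character onto ((((Dromyx,Sclerops),Therella),Cyanaria),Glyptyx) (rooted by Microyx) and count the minimum state changes it requires (Fitch parsimony):
C1: 2; C2: 2; C3: 2; C4: 1; C5: 2.
Total tree length = 9.

9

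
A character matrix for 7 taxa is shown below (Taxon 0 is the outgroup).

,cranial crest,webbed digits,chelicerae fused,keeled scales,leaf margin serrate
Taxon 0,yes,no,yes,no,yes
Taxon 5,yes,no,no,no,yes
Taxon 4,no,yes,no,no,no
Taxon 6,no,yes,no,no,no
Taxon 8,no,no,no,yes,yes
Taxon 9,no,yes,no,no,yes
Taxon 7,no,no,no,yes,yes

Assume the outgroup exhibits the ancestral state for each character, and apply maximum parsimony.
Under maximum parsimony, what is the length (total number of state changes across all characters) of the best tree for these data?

5

Character polarity is set by the outgroup: the derived state is whichever differs from the outgroup's state, so for cranial crest, chelicerae fused, leaf margin serrate the derived state is 'no', and for the remaining characters it is 'yes'.
Only Taxon 4, Taxon 6, Taxon 7, Taxon 8, and Taxon 9 show the derived state 'no' for cranial crest, supporting them as a clade.
webbed digits (derived state 'yes') is shared by Taxon 4, Taxon 6, and Taxon 9 — a synapomorphy uniting that clade.
All ingroup taxa share the derived state 'no' for chelicerae fused; it defines the ingroup but does not resolve relationships within it.
Only Taxon 7 and Taxon 8 show the derived state 'yes' for keeled scales, supporting them as a clade.
Only Taxon 4 and Taxon 6 show the derived state 'no' for leaf margin serrate, supporting them as a clade.
Most parsimonious ingroup topology: (Taxon 5,(((Taxon 4,Taxon 6),Taxon 9),(Taxon 8,Taxon 7))).
Changes per character on this tree: cranial crest: 1; webbed digits: 1; chelicerae fused: 1; keeled scales: 1; leaf margin serrate: 1.
Total = 5.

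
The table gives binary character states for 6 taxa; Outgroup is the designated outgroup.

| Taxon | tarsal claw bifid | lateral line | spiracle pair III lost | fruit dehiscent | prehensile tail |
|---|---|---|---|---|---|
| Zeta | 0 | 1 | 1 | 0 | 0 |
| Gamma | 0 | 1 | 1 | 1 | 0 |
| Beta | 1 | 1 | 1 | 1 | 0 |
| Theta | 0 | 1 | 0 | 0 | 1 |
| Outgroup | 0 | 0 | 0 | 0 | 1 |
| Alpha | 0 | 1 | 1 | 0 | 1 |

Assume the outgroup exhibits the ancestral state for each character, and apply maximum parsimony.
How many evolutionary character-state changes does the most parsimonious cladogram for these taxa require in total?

5

Character polarity is set by the outgroup: the derived state is whichever differs from the outgroup's state, so for prehensile tail the derived state is '0', and for the remaining characters it is '1'.
tarsal claw bifid: derived state '1' in Beta only — an autapomorphy, so it tells us nothing about relationships among taxa.
lateral line (derived state '1') is shared by all ingroup taxa — unites the whole ingroup.
Only Alpha, Beta, Gamma, and Zeta show the derived state '1' for spiracle pair III lost, supporting them as a clade.
fruit dehiscent (derived state '1') is shared by Beta and Gamma — a synapomorphy uniting that clade.
Only Beta, Gamma, and Zeta show the derived state '0' for prehensile tail, supporting them as a clade.
Most parsimonious ingroup topology: ((((Gamma,Beta),Zeta),Alpha),Theta).
Changes per character on this tree: tarsal claw bifid: 1; lateral line: 1; spiracle pair III lost: 1; fruit dehiscent: 1; prehensile tail: 1.
Total = 5.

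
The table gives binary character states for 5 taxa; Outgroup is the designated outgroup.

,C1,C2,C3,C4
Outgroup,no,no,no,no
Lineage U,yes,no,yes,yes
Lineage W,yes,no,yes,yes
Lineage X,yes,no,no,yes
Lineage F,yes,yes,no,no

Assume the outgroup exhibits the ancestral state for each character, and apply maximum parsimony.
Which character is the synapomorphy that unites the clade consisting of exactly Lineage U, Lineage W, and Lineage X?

C4

The outgroup has state 'no' for every character, so 'yes' is the derived state throughout.
All ingroup taxa share the derived state 'yes' for C1; it defines the ingroup but does not resolve relationships within it.
C2: derived state 'yes' in Lineage F only — an autapomorphy, so it tells us nothing about relationships among taxa.
C3 (derived state 'yes') is shared by Lineage U and Lineage W — a synapomorphy uniting that clade.
C4: derived state 'yes' in Lineage U, Lineage W, and Lineage X only — synapomorphy for {Lineage U, Lineage W, Lineage X}.
Most parsimonious ingroup topology: (((Lineage U,Lineage W),Lineage X),Lineage F).
The clade {Lineage U, Lineage W, Lineage X} is supported by C4: its derived state 'yes' occurs in exactly those taxa and in no other taxon (including the outgroup).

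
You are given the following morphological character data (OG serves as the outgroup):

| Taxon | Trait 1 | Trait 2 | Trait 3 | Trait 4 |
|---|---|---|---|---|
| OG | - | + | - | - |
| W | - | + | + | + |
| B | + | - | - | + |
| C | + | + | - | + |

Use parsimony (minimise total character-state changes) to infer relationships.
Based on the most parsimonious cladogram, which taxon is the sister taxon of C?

B

Character polarity is set by the outgroup: the derived state is whichever differs from the outgroup's state, so for Trait 2 the derived state is '-', and for the remaining characters it is '+'.
Only B and C show the derived state '+' for Trait 1, supporting them as a clade.
Trait 2 (derived state '-') is unique to B (autapomorphy; uninformative for grouping).
Trait 3 (derived state '+') is unique to W (autapomorphy; uninformative for grouping).
All ingroup taxa share the derived state '+' for Trait 4; it defines the ingroup but does not resolve relationships within it.
Most parsimonious ingroup topology: (W,(B,C)).
C and B form a cherry on this tree, so they are sister taxa.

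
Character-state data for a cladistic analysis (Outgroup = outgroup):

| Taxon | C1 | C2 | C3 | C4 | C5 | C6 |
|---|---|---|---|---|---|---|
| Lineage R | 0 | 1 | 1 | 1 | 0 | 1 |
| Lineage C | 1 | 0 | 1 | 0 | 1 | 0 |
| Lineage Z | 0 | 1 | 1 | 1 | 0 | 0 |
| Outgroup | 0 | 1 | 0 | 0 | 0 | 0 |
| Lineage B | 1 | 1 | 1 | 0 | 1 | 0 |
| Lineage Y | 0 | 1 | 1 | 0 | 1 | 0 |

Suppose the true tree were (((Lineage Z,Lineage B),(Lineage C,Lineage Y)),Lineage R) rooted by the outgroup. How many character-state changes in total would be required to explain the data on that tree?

Map each character onto (((Lineage Z,Lineage B),(Lineage C,Lineage Y)),Lineage R) (rooted by Outgroup) and count the minimum state changes it requires (Fitch parsimony):
C1: 2; C2: 1; C3: 1; C4: 2; C5: 2; C6: 1.
Total tree length = 9.

9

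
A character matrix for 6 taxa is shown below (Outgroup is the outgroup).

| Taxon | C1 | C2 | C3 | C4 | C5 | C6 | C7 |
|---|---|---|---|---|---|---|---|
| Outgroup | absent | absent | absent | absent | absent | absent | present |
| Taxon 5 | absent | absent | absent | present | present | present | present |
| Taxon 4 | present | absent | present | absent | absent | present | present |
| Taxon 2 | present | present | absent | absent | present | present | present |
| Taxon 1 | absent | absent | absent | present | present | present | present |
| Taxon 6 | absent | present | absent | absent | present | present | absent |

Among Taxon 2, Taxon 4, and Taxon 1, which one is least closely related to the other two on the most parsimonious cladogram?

Taxon 4

Character polarity is set by the outgroup: the derived state is whichever differs from the outgroup's state, so for C7 the derived state is 'absent', and for the remaining characters it is 'present'.
C1 groups Taxon 2 and Taxon 4, which is incompatible with the clades supported by the remaining characters; treating it as convergent (homoplasy) costs fewer steps than any alternative tree.
C2: derived state 'present' in Taxon 2 and Taxon 6 only — synapomorphy for {Taxon 2, Taxon 6}.
C3: derived state 'present' in Taxon 4 only — an autapomorphy, so it tells us nothing about relationships among taxa.
Only Taxon 1 and Taxon 5 show the derived state 'present' for C4, supporting them as a clade.
C5 (derived state 'present') is shared by Taxon 1, Taxon 2, Taxon 5, and Taxon 6 — a synapomorphy uniting that clade.
All ingroup taxa share the derived state 'present' for C6; it defines the ingroup but does not resolve relationships within it.
C7 (derived state 'absent') is unique to Taxon 6 (autapomorphy; uninformative for grouping).
Most parsimonious ingroup topology: (((Taxon 5,Taxon 1),(Taxon 2,Taxon 6)),Taxon 4).
Taxon 1 and Taxon 2 share a more recent common ancestor with each other than either does with Taxon 4, so Taxon 4 is the least closely related of the three.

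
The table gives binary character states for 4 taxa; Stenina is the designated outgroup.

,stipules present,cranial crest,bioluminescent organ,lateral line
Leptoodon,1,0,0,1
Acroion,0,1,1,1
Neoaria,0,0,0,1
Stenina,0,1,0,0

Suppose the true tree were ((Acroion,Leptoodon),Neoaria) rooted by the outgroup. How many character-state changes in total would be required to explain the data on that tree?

Map each character onto ((Acroion,Leptoodon),Neoaria) (rooted by Stenina) and count the minimum state changes it requires (Fitch parsimony):
stipules present: 1; cranial crest: 2; bioluminescent organ: 1; lateral line: 1.
Total tree length = 5.

5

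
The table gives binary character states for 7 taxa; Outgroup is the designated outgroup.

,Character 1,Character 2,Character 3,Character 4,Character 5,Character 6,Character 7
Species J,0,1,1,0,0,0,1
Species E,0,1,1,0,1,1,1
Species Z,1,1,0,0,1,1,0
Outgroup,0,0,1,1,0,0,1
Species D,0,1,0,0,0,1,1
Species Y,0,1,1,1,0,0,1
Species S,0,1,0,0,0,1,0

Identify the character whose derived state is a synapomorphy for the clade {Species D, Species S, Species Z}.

Character 3

Character polarity is set by the outgroup: the derived state is whichever differs from the outgroup's state, so for Character 3, Character 4, Character 7 the derived state is '0', and for the remaining characters it is '1'.
Character 1: derived state '1' in Species Z only — an autapomorphy, so it tells us nothing about relationships among taxa.
All ingroup taxa share the derived state '1' for Character 2; it defines the ingroup but does not resolve relationships within it.
Only Species D, Species S, and Species Z show the derived state '0' for Character 3, supporting them as a clade.
Character 4 (derived state '0') is shared by Species D, Species E, Species J, Species S, and Species Z — a synapomorphy uniting that clade.
Character 5 (state '1') occurs in Species E and Species Z but conflicts with the nesting implied by the other characters — most parsimoniously interpreted as homoplasy.
Character 6 (derived state '1') is shared by Species D, Species E, Species S, and Species Z — a synapomorphy uniting that clade.
Character 7: derived state '0' in Species S and Species Z only — synapomorphy for {Species S, Species Z}.
Most parsimonious ingroup topology: (((((Species Z,Species S),Species D),Species E),Species J),Species Y).
The clade {Species D, Species S, Species Z} is supported by Character 3: its derived state '0' occurs in exactly those taxa and in no other taxon (including the outgroup).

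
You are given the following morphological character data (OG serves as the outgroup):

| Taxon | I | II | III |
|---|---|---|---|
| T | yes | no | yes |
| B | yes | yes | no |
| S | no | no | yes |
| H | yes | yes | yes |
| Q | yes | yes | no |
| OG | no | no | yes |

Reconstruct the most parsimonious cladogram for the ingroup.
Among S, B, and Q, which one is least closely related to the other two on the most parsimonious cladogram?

S

Character polarity is set by the outgroup: the derived state is whichever differs from the outgroup's state, so for III the derived state is 'no', and for the remaining characters it is 'yes'.
I (derived state 'yes') is shared by B, H, Q, and T — a synapomorphy uniting that clade.
II (derived state 'yes') is shared by B, H, and Q — a synapomorphy uniting that clade.
III (derived state 'no') is shared by B and Q — a synapomorphy uniting that clade.
Most parsimonious ingroup topology: (((H,(B,Q)),T),S).
Q and B share a more recent common ancestor with each other than either does with S, so S is the least closely related of the three.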